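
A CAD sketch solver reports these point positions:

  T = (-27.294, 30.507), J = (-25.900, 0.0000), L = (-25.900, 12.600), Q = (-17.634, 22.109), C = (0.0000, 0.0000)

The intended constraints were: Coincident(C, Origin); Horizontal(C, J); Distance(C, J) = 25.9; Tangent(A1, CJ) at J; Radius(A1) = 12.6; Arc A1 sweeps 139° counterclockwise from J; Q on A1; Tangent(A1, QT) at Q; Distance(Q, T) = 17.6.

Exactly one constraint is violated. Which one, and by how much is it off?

Distance(Q, T) = 17.6 — off by 4.80.

C = (0.00, 0.00) ✓; C.y = 0.00, J.y = 0.00 ✓; |CJ| = 25.90 ✓; ∠(LJ, JC) = 90.00° ✓; |LJ| = 12.60 ✓; bearing(L→Q) − bearing(L→J) = 139.0° ✓; |LQ| = 12.60 ✓; ∠(LQ, QT) = 90.00° ✓; |QT| = 12.80 ✗.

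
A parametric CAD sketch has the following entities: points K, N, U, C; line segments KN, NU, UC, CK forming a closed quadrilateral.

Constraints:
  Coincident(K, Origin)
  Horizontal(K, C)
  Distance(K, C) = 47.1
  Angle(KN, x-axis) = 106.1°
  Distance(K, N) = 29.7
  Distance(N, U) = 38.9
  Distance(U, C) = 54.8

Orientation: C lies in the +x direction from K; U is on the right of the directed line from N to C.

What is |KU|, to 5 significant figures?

12.326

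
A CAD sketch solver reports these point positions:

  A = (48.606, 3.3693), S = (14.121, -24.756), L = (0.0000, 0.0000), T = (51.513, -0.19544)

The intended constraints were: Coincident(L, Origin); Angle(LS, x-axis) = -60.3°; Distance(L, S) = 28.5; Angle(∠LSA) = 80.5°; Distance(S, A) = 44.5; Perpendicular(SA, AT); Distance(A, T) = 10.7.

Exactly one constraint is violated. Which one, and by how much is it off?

Distance(A, T) = 10.7 — off by 6.10.

L = (0.00, 0.00) ✓; LS at -60.30° ✓; |LS| = 28.50 ✓; ∠LSA = 80.50° ✓; |SA| = 44.50 ✓; ∠(SA, AT) = 90.00° ✓; |AT| = 4.600 ✗.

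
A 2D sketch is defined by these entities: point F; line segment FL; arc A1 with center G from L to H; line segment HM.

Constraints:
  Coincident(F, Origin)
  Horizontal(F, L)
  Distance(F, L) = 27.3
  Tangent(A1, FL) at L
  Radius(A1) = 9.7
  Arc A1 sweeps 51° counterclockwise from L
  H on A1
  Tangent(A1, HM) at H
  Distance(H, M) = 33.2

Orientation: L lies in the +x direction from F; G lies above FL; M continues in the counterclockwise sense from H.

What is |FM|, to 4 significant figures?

63.01

On A1, L sits at bearing -90° from G; a 51° counterclockwise sweep puts H at bearing -39°, so H = G + 9.7·(cos -39°, sin -39°) = (34.84, 3.596). A1 meets HM tangentially, so GH is at right angles to HM, so HM runs along (−sin -39°, cos -39°); with |HM| = 33.2, M = (55.73, 29.40). Then |FM| = |M − F| = 63.01.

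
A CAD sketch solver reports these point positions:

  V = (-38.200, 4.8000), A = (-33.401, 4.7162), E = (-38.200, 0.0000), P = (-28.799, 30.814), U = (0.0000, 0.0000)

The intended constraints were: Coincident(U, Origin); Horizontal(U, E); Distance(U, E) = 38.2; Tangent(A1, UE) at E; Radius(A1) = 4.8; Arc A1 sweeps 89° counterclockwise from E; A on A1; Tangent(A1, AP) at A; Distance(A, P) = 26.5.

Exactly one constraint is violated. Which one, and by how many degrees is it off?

Tangent(A1, AP) at A — off by 9.00°.

U = (0.00, 0.00) ✓; U.y = 0.00, E.y = 0.00 ✓; |UE| = 38.20 ✓; ∠(VE, EU) = 90.00° ✓; |VE| = 4.800 ✓; bearing(V→A) − bearing(V→E) = 89.00° ✓; |VA| = 4.800 ✓; ∠(VA, AP) = 99.00° ✗; |AP| = 26.50 ✓.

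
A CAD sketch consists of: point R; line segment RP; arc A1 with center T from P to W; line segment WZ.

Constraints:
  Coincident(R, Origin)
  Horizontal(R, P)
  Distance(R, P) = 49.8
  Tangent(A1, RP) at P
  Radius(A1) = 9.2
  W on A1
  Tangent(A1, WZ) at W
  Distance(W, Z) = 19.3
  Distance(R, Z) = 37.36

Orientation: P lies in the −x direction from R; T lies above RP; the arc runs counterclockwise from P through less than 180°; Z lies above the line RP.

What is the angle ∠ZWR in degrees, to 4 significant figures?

61.91°

R is at the origin; R and P share the same y with |RP| = 49.8 and P on the −x side, so P = (-49.80, 0.000). Tangency of A1 to RP means the radius TP is perpendicular to RP, so T = P + (0, 9.2) = (-49.80, 9.200). Since TW ⟂ WZ (tangency), |TZ| = √(9.2² + 19.3²) = 21.38 regardless of where W sits on A1. So Z lies on both circle(R, 37.36) and circle(T, 21.38); the above-RP intersection is Z = (-31.45, 20.17). W is the foot of the tangent from Z: W = (-42.14, 4.103).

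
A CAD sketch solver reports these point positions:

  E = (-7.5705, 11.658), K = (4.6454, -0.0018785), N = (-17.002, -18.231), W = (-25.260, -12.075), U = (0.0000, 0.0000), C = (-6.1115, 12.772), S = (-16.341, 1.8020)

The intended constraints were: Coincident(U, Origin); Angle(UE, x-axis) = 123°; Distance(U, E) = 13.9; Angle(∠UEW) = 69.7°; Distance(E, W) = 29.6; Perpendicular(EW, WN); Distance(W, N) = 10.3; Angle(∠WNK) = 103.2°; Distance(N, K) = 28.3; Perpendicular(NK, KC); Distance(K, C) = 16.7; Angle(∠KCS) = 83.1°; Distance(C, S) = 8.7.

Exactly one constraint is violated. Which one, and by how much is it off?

Distance(C, S) = 8.7 — off by 6.30.

U = (0.00, 0.00) ✓; UE at 123.0° ✓; |UE| = 13.90 ✓; ∠UEW = 69.70° ✓; |EW| = 29.60 ✓; ∠(EW, WN) = 90.00° ✓; |WN| = 10.30 ✓; ∠WNK = 103.2° ✓; |NK| = 28.30 ✓; ∠(NK, KC) = 90.00° ✓; |KC| = 16.70 ✓; ∠KCS = 83.10° ✓; |CS| = 15.00 ✗.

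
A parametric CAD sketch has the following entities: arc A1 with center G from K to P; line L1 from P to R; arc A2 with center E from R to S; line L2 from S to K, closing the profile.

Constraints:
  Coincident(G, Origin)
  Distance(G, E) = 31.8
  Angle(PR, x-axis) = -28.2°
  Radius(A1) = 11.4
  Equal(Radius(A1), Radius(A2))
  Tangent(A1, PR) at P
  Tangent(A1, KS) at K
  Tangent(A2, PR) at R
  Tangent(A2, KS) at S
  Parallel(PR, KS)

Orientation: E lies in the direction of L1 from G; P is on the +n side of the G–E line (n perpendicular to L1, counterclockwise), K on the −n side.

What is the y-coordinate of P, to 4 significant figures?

10.05

The slot axis is L1's direction at -28.2°, so u = (cos -28.2°, sin -28.2°) = (0.8813, -0.4726) and n = (−sin -28.2°, cos -28.2°) = (0.4726, 0.8813). G is at the origin and E lies 31.8 along u from G, so E = 31.8·u = (28.03, -15.03). Tangency of A1 to both parallel lines with radius 11.4 puts P and K at G ± 11.4·n: P = (5.387, 10.05), K = (-5.387, -10.05). So P.y = 10.05.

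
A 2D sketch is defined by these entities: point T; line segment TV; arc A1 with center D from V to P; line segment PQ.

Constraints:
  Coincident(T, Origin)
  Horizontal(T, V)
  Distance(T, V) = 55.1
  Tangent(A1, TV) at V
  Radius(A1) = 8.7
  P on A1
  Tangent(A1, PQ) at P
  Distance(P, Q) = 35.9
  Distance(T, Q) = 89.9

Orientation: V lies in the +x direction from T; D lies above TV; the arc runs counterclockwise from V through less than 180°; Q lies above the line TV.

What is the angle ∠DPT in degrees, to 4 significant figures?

41.49°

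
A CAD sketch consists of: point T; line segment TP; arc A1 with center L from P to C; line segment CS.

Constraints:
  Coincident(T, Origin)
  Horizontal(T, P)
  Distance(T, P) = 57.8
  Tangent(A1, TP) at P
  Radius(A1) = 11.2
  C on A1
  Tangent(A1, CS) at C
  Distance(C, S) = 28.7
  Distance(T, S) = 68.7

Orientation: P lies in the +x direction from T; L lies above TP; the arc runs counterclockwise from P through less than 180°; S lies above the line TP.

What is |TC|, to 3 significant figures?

69.7

Checks: T = (0.00, 0.00) ✓; |LC| = 11.20 ✓; ∠(LC, CS) = 90.00° ✓; |CS| = 28.70 ✓; |TS| = 68.70 ✓.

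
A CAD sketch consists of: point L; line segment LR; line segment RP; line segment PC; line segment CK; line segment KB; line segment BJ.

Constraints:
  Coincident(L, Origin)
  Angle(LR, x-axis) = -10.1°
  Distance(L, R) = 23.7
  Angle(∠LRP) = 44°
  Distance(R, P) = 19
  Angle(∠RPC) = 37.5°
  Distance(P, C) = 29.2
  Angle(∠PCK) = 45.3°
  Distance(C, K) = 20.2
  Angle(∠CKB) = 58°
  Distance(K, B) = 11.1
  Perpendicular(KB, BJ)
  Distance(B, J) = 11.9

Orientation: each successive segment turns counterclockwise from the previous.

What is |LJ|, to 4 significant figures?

17.78

L is at the origin; LR runs at -10.1° with length 23.7, so R = (23.33, -4.156). ∠LRP = 44.0° gives RP at 125.9° from the x-axis; with |RP| = 19.0, P = (12.19, 11.23). ∠RPC = 37.5° gives PC at -91.60° from the x-axis; with |PC| = 29.2, C = (11.38, -17.95). ∠PCK = 45.3° gives CK at 43.10° from the x-axis; with |CK| = 20.2, K = (26.13, -4.152). ∠CKB = 58.0° gives KB at 165.1° from the x-axis; with |KB| = 11.1, B = (15.40, -1.298). KB is perpendicular to BJ, so BJ runs at -104.9°; with |BJ| = 11.9, J = (12.34, -12.80). Then |LJ| = |J − L| = 17.78.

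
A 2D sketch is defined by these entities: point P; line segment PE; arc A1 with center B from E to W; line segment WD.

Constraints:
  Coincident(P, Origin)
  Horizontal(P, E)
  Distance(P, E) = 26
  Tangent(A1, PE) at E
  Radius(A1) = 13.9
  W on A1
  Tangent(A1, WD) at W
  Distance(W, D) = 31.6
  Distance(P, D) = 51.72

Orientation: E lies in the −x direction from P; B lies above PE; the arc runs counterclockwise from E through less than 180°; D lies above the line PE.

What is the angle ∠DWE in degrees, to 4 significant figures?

128.4°

P is at the origin; P and E share the same y with |PE| = 26.0 and E on the −x side, so E = (-26.00, 0.000). A1 meets PE tangentially, so BE is at right angles to PE, so B = E + (0, 13.9) = (-26.00, 13.90). Since BW ⟂ WD (tangency), |BD| = √(13.9² + 31.6²) = 34.52 regardless of where W sits on A1. So D lies on both circle(P, 51.72) and circle(B, 34.52); the above-PE intersection is D = (-19.66, 47.84). W is the foot of the tangent from D: W = (-12.47, 17.07).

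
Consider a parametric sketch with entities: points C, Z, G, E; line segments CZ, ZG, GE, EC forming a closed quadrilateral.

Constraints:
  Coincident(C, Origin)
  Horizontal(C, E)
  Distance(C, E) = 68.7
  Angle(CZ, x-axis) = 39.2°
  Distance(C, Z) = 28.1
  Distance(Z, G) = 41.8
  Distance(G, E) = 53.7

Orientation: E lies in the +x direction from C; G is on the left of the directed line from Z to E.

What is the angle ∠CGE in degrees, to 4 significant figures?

66.27°

C is at the origin; C and E share the same y with |CE| = 68.7 and E in +x, so E = (68.7, 0). CZ runs at 39.2° with |CZ| = 28.1, so Z = (21.78, 17.76). G is determined by |ZG| = 41.8 and |GE| = 53.7 together: it lies at the intersection of circle(Z, 41.8) and circle(E, 53.7). With |ZE| = 50.17, the foot of the radical line on ZE is 13.76 from Z and the perpendicular offset is √(41.8² − 13.76²) = 39.47. Taking the left-of-ZE solution: G = (48.62, 49.80).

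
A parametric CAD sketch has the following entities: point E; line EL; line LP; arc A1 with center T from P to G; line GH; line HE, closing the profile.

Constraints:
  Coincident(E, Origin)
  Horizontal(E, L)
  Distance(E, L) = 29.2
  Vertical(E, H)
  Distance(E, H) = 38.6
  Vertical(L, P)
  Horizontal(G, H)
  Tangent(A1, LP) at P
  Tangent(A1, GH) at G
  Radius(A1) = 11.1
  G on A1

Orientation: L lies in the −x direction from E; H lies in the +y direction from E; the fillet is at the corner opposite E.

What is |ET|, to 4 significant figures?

32.92

EH is vertical with |EH| = 38.6 and H on the +y side, so H = (0.000, 38.60). The virtual corner opposite E is at (-29.20, 38.60). A1 meets LP tangentially, so TP is at right angles to LP and tangency of A1 to GH means the radius TG is perpendicular to GH, with radius 11.1, so the center T sits 11.1 in from both sides at T = (-18.10, 27.50). Then |ET| = |T − E| = 32.92.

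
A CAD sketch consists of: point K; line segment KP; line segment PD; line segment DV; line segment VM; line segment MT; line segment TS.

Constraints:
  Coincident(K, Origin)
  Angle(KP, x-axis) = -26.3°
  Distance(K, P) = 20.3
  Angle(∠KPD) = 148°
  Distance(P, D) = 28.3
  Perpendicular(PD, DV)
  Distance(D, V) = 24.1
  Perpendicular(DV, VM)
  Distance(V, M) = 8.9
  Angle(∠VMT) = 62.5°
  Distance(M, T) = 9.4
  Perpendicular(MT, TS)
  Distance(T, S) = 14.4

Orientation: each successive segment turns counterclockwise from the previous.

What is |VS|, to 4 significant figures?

8.385

K is at the origin; KP runs at -26.3° with length 20.3, so P = (18.20, -8.994). ∠KPD = 148.0° gives PD at 5.700° from the x-axis; with |PD| = 28.3, D = (46.36, -6.184). PD is perpendicular to DV, so DV runs at 95.70°; with |DV| = 24.1, V = (43.97, 17.80). The perpendicularity gives VM at right angles to DV, so VM runs at -174.3°; with |VM| = 8.9, M = (35.11, 16.91). ∠VMT = 62.5° gives MT at -56.80° from the x-axis; with |MT| = 9.4, T = (40.26, 9.048). MT ⟂ TS, so TS runs at 33.20°; with |TS| = 14.4, S = (52.31, 16.93). Then |VS| = |S − V| = 8.385.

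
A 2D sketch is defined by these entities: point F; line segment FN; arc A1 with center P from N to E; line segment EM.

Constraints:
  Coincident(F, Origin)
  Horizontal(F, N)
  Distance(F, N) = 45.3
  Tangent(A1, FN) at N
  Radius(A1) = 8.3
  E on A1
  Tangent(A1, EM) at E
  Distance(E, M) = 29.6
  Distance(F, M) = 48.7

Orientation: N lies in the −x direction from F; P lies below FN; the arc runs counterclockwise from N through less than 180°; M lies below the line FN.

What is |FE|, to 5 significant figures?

53.412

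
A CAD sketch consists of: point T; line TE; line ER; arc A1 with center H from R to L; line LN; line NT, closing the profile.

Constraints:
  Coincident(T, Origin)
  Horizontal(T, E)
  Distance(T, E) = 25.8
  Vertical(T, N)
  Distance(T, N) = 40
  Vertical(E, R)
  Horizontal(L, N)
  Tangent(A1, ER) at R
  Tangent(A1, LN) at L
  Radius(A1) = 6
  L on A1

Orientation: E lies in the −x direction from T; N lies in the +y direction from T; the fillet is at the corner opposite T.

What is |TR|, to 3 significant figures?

42.7

T is at the origin; T and E share the same y with |TE| = 25.8 and E on the −x side, so E = (-25.8, 0.00). T and N share the same x with |TN| = 40.0 and N on the +y side, so N = (0.00, 40.0). The virtual corner opposite T is at (-25.8, 40.0). Tangency of A1 to ER means the radius HR is perpendicular to ER and since A1 is tangent to LN there, HL ⟂ LN, with radius 6.0, so the center H sits 6.0 in from both sides at H = (-19.8, 34.0). That places the tangent points at R = (-25.8, 34.0) on ER and L = (-19.8, 40.0) on LN. Then |TR| = |R − T| = 42.7.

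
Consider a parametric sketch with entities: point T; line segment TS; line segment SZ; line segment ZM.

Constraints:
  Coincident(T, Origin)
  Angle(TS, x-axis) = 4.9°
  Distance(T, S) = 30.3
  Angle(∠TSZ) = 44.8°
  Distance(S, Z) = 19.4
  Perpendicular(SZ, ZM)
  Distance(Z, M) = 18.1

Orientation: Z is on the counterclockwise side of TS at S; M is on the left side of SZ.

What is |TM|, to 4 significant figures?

3.870

T is at the origin; TS runs at 4.9° with length 30.3, so S = 30.3·(cos 4.9°, sin 4.9°) = (30.19, 2.588). ∠TSZ = 44.8°, so SZ runs at 4.9° + (180° − 44.8°) = 140.1° from the x-axis; with |SZ| = 19.4, Z = S + 19.4·(cos 140.1°, sin 140.1°) = (15.31, 15.03). The perpendicularity gives ZM at right angles to SZ; with |ZM| = 18.1 on the left of SZ, M = Z + 18.1·(-0.6414, -0.7672) = (3.696, 1.147). Then |TM| = |M − T| = 3.870.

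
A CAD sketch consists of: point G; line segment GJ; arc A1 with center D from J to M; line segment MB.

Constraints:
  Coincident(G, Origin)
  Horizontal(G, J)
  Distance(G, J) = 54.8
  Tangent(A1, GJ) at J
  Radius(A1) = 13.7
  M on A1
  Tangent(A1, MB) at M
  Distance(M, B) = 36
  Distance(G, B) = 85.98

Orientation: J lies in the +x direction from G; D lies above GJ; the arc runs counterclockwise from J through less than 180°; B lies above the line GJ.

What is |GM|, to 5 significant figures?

69.656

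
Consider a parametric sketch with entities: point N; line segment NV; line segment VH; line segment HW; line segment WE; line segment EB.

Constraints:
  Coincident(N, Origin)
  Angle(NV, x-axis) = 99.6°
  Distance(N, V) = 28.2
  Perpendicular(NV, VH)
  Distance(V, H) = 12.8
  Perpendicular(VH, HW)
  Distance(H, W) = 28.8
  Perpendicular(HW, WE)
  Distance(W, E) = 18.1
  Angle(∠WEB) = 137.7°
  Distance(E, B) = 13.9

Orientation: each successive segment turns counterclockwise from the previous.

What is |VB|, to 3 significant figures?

24.9

The perpendicularity gives WE at right angles to HW, so WE runs at 9.60°; with |WE| = 18.1, E = (5.33, 0.292). ∠WEB = 137.7° gives EB at 51.9° from the x-axis; with |EB| = 13.9, B = (13.9, 11.2). Then |VB| = |B − V| = 24.9.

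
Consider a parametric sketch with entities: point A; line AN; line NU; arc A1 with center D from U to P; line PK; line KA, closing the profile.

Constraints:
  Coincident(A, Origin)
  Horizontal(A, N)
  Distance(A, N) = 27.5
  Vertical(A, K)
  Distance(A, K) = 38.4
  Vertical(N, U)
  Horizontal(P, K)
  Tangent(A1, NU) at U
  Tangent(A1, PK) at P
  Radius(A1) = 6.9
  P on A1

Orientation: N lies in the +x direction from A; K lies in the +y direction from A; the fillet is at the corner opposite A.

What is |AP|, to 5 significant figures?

43.577

A is at the origin; AN is horizontal with |AN| = 27.5 and N on the +x side, so N = (27.500, 0.0000). AK is vertical with |AK| = 38.4 and K on the +y side, so K = (0.0000, 38.400). The virtual corner opposite A is at (27.500, 38.400). A1 meets NU tangentially, so DU is at right angles to NU and tangency of A1 to PK means the radius DP is perpendicular to PK, with radius 6.9, so the center D sits 6.9 in from both sides at D = (20.600, 31.500). That places the tangent points at U = (27.500, 31.500) on NU and P = (20.600, 38.400) on PK. Then |AP| = |P − A| = 43.577.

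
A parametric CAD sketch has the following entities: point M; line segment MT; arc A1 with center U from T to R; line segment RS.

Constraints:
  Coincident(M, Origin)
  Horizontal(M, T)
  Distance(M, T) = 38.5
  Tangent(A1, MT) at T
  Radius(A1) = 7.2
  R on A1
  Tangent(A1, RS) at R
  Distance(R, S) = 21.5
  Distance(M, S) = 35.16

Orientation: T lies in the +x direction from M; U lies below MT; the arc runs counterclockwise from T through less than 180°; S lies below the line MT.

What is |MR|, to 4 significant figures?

32.07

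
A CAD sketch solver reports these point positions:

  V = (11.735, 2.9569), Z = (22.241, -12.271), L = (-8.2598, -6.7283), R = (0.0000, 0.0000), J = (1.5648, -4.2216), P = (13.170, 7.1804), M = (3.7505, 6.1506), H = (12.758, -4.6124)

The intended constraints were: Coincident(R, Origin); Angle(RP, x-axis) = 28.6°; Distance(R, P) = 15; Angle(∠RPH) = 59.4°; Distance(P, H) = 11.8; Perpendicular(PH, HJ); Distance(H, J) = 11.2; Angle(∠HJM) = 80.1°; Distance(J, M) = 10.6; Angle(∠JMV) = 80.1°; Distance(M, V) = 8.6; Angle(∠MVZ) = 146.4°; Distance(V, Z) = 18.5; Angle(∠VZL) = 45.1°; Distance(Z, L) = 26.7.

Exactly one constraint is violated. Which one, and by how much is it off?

Distance(Z, L) = 26.7 — off by 4.30.

R = (0.00, 0.00) ✓; RP at 28.60° ✓; |RP| = 15.00 ✓; ∠RPH = 59.40° ✓; |PH| = 11.80 ✓; ∠(PH, HJ) = 90.00° ✓; |HJ| = 11.20 ✓; ∠HJM = 80.10° ✓; |JM| = 10.60 ✓; ∠JMV = 80.10° ✓; |MV| = 8.600 ✓; ∠MVZ = 146.4° ✓; |VZ| = 18.50 ✓; ∠VZL = 45.10° ✓; |ZL| = 31.00 ✗.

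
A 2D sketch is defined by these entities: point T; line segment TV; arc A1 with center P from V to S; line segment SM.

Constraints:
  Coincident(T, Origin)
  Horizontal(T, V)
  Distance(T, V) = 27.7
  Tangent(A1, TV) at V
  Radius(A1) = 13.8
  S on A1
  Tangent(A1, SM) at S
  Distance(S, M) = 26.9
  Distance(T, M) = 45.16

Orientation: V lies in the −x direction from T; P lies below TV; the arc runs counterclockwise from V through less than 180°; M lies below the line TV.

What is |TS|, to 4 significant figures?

44.05

Checks: |PS| = 13.80 ✓; ∠(PS, SM) = 90.00° ✓; |SM| = 26.90 ✓; |TM| = 45.16 ✓.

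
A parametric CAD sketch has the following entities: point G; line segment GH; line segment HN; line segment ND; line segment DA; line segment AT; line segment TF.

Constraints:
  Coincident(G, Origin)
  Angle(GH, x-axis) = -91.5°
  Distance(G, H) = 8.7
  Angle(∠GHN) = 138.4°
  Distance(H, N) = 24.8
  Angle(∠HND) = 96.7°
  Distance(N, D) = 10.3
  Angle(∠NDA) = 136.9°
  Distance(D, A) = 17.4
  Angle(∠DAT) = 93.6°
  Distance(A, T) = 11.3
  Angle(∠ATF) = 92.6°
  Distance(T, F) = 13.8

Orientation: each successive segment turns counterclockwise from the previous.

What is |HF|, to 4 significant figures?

14.50

G is at the origin; GH runs at -91.5° with length 8.7, so H = (-0.2277, -8.697). ∠GHN = 138.4° gives HN at -49.90° from the x-axis; with |HN| = 24.8, N = (15.75, -27.67). ∠HND = 96.7° gives ND at 33.40° from the x-axis; with |ND| = 10.3, D = (24.35, -22.00). ∠NDA = 136.9° gives DA at 76.50° from the x-axis; with |DA| = 17.4, A = (28.41, -5.078). ∠DAT = 93.6° gives AT at 162.9° from the x-axis; with |AT| = 11.3, T = (17.61, -1.755). ∠ATF = 92.6° gives TF at -109.7° from the x-axis; with |TF| = 13.8, F = (12.96, -14.75). Then |HF| = |F − H| = 14.50.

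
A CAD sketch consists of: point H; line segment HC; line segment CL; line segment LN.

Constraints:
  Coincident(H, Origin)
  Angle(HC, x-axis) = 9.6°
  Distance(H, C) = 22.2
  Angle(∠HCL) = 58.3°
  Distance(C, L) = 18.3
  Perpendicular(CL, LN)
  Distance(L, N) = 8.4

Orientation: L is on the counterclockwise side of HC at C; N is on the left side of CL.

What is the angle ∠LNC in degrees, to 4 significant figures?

65.34°

H is at the origin; HC runs at 9.6° with length 22.2, so C = 22.2·(cos 9.6°, sin 9.6°) = (21.89, 3.702). ∠HCL = 58.3°, so CL runs at 9.6° + (180° − 58.3°) = 131.3° from the x-axis; with |CL| = 18.3, L = C + 18.3·(cos 131.3°, sin 131.3°) = (9.811, 17.45). CL is perpendicular to LN; with |LN| = 8.4 on the left of CL, N = L + 8.4·(-0.7513, -0.6600) = (3.500, 11.91). Then cos ∠LNC = NL·NC / (|NL||NC|), giving 65.34°.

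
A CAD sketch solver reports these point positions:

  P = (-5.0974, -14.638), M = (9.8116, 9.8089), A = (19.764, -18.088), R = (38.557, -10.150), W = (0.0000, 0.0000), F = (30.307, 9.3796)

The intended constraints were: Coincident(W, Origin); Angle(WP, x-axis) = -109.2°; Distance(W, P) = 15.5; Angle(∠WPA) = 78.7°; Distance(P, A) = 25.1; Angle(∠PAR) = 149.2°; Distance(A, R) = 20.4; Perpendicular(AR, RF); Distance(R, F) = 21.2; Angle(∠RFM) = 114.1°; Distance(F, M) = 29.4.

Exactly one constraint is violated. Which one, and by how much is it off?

Distance(F, M) = 29.4 — off by 8.90.

W = (0.00, 0.00) ✓; WP at -109.2° ✓; |WP| = 15.50 ✓; ∠WPA = 78.70° ✓; |PA| = 25.10 ✓; ∠PAR = 149.2° ✓; |AR| = 20.40 ✓; ∠(AR, RF) = 90.00° ✓; |RF| = 21.20 ✓; ∠RFM = 114.1° ✓; |FM| = 20.50 ✗.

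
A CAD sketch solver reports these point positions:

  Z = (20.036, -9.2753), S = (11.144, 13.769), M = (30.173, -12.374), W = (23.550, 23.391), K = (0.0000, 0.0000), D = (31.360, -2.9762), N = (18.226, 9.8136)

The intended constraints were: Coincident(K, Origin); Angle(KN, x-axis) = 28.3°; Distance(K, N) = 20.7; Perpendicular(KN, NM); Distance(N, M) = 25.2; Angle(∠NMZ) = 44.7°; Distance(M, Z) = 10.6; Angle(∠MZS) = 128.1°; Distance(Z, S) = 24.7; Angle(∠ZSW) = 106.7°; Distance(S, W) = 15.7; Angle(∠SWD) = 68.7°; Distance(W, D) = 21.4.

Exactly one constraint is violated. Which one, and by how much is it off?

Distance(W, D) = 21.4 — off by 6.10.

K = (0.00, 0.00) ✓; KN at 28.30° ✓; |KN| = 20.70 ✓; ∠(KN, NM) = 90.00° ✓; |NM| = 25.20 ✓; ∠NMZ = 44.70° ✓; |MZ| = 10.60 ✓; ∠MZS = 128.1° ✓; |ZS| = 24.70 ✓; ∠ZSW = 106.7° ✓; |SW| = 15.70 ✓; ∠SWD = 68.70° ✓; |WD| = 27.50 ✗.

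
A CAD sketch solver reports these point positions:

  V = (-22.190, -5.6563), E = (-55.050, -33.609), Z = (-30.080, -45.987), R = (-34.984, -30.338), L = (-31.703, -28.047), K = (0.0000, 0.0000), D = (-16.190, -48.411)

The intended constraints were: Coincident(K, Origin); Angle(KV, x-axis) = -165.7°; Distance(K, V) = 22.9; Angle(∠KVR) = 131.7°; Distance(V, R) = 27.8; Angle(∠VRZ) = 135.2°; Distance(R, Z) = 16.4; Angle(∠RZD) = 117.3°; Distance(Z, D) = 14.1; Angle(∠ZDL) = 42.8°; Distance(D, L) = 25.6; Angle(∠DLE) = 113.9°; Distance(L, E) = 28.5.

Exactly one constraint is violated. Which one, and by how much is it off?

Distance(L, E) = 28.5 — off by 4.50.

K = (0.00, 0.00) ✓; KV at -165.7° ✓; |KV| = 22.90 ✓; ∠KVR = 131.7° ✓; |VR| = 27.80 ✓; ∠VRZ = 135.2° ✓; |RZ| = 16.40 ✓; ∠RZD = 117.3° ✓; |ZD| = 14.10 ✓; ∠ZDL = 42.80° ✓; |DL| = 25.60 ✓; ∠DLE = 113.9° ✓; |LE| = 24.00 ✗.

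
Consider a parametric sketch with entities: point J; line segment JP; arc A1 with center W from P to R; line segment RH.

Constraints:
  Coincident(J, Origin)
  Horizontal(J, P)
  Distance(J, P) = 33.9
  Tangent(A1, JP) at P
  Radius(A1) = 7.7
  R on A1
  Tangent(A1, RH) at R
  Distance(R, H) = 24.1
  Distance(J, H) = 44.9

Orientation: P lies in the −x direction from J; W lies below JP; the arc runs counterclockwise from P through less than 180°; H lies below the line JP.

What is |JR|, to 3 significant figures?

42.3

Checks: J.y = 0.00, P.y = 0.00 ✓; |WP| = 7.700 ✓; |WR| = 7.700 ✓; ∠(WR, RH) = 90.00° ✓; |RH| = 24.10 ✓; |JH| = 44.90 ✓.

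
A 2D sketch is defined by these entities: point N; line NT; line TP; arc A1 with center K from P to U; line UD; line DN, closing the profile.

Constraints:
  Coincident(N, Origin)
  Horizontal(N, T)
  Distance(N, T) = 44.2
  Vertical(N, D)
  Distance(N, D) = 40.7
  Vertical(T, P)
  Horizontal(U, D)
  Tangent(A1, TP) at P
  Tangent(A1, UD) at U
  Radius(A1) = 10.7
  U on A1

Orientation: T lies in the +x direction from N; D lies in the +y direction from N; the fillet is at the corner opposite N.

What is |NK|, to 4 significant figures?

44.97

N is at the origin; NT is horizontal with |NT| = 44.2 and T on the +x side, so T = (44.20, 0.000). ND is vertical with |ND| = 40.7 and D on the +y side, so D = (0.000, 40.70). The virtual corner opposite N is at (44.20, 40.70). A1 meets TP tangentially, so KP is at right angles to TP and the tangent condition forces KU to be normal to UD, with radius 10.7, so the center K sits 10.7 in from both sides at K = (33.50, 30.00). Then |NK| = |K − N| = 44.97.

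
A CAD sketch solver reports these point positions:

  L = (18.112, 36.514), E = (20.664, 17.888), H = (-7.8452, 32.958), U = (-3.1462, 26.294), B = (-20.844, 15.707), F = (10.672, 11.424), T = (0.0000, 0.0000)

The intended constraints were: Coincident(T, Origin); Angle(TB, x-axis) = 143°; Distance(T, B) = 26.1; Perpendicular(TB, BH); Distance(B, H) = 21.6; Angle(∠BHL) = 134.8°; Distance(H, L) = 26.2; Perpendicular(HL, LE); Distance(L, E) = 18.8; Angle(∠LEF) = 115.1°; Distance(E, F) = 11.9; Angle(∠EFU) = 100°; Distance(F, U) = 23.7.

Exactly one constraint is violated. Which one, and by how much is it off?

Distance(F, U) = 23.7 — off by 3.40.

T = (0.00, 0.00) ✓; TB at 143.0° ✓; |TB| = 26.10 ✓; ∠(TB, BH) = 90.00° ✓; |BH| = 21.60 ✓; ∠BHL = 134.8° ✓; |HL| = 26.20 ✓; ∠(HL, LE) = 90.00° ✓; |LE| = 18.80 ✓; ∠LEF = 115.1° ✓; |EF| = 11.90 ✓; ∠EFU = 100.0° ✓; |FU| = 20.30 ✗.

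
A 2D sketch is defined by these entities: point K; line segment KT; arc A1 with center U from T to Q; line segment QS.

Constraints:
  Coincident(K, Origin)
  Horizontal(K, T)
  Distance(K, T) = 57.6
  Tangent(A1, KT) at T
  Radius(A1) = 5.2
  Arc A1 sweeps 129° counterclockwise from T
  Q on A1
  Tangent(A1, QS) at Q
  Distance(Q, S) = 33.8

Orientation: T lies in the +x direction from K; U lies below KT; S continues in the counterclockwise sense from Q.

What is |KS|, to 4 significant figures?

82.50

K is at the origin; K and T share the same y with |KT| = 57.6 and T on the +x side, so T = (57.60, 0.000). Tangency of A1 to KT means the radius UT is perpendicular to KT, so U = T + (0, -5.2) = (57.60, -5.200). On A1, T sits at bearing 90° from U; a 129° counterclockwise sweep puts Q at bearing 219°, so Q = U + 5.2·(cos 219°, sin 219°) = (53.56, -8.472). Tangency of A1 to QS means the radius UQ is perpendicular to QS, so QS runs along (−sin 219°, cos 219°); with |QS| = 33.8, S = (74.83, -34.74). Then |KS| = |S − K| = 82.50.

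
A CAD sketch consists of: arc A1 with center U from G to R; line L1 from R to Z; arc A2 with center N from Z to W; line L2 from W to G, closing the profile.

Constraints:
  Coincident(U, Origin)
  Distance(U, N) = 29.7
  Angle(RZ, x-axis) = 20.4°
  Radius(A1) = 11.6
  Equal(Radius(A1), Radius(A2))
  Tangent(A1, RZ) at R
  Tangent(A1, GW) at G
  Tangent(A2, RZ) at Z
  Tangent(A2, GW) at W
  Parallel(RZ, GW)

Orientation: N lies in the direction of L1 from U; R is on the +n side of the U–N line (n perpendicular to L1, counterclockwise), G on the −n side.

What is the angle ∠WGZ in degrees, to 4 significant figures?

37.99°

The slot axis is L1's direction at 20.4°, so u = (cos 20.4°, sin 20.4°) = (0.9373, 0.3486) and n = (−sin 20.4°, cos 20.4°) = (-0.3486, 0.9373). U is at the origin and N lies 29.7 along u from U, so N = 29.7·u = (27.84, 10.35). Tangency of A1 to both parallel lines with radius 11.6 puts R and G at U ± 11.6·n: R = (-4.043, 10.87), G = (4.043, -10.87). Equal radii place Z and W the same way about N: Z = N + 11.6·n = (23.79, 21.23), W = N − 11.6·n = (31.88, -0.5199). Then cos ∠WGZ = GW·GZ / (|GW||GZ|), giving 37.99°.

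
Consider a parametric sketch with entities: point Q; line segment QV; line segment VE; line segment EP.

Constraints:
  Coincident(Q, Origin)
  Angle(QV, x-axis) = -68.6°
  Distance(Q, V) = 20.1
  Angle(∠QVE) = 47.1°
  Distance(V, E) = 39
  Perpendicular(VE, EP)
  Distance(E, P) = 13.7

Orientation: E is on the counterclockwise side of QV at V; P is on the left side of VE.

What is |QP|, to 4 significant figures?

25.34

∠QVE = 47.1°, so VE runs at -68.6° + (180° − 47.1°) = 64.30° from the x-axis; with |VE| = 39.0, E = V + 39.0·(cos 64.30°, sin 64.30°) = (24.25, 16.43). VE is perpendicular to EP; with |EP| = 13.7 on the left of VE, P = E + 13.7·(-0.9011, 0.4337) = (11.90, 22.37). Then |QP| = |P − Q| = 25.34.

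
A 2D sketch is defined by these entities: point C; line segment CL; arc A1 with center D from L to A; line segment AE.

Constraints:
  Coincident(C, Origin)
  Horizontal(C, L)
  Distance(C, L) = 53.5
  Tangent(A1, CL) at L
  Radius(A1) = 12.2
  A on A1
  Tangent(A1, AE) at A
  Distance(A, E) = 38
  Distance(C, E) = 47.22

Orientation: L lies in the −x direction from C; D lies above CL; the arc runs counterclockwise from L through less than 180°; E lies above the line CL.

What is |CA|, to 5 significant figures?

43.206

Checks: ∠(DL, LC) = 90.00° ✓; |DL| = 12.20 ✓; |DA| = 12.20 ✓; ∠(DA, AE) = 90.00° ✓; |AE| = 38.00 ✓; |CE| = 47.22 ✓.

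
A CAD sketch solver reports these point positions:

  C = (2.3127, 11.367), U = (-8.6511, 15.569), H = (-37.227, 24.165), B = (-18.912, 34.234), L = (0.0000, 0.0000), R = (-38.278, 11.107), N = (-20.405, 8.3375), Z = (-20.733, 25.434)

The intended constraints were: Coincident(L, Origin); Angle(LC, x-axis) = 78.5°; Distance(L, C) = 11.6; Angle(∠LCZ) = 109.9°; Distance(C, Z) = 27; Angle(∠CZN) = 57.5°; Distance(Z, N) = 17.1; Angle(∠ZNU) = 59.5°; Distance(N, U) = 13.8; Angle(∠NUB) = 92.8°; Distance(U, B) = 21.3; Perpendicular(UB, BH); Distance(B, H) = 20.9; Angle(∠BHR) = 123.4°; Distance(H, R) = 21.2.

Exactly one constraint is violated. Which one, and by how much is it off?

Distance(H, R) = 21.2 — off by 8.10.

L = (0.00, 0.00) ✓; LC at 78.50° ✓; |LC| = 11.60 ✓; ∠LCZ = 109.9° ✓; |CZ| = 27.00 ✓; ∠CZN = 57.50° ✓; |ZN| = 17.10 ✓; ∠ZNU = 59.50° ✓; |NU| = 13.80 ✓; ∠NUB = 92.80° ✓; |UB| = 21.30 ✓; ∠(UB, BH) = 90.00° ✓; |BH| = 20.90 ✓; ∠BHR = 123.4° ✓; |HR| = 13.10 ✗.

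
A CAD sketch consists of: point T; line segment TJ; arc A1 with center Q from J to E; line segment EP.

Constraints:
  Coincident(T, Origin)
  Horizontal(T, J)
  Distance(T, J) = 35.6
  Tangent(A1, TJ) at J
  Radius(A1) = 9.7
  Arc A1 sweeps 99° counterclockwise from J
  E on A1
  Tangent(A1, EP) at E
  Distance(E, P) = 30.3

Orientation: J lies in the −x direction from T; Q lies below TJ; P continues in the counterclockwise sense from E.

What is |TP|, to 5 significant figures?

57.691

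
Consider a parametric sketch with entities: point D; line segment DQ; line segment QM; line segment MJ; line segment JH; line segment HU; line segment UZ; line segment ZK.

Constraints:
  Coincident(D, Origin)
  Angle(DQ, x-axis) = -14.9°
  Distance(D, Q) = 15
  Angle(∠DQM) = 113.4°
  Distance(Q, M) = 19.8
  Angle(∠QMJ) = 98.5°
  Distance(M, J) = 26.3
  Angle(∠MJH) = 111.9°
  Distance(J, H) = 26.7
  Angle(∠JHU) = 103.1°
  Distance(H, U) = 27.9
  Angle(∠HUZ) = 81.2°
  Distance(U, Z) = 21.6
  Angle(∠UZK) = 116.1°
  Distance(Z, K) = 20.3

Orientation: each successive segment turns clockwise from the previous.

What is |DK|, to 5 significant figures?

23.101

∠HUZ = 81.2° gives UZ at -46.800° from the x-axis; with |UZ| = 21.6, Z = (7.4680, -4.1100). ∠UZK = 116.1° gives ZK at -110.70° from the x-axis; with |ZK| = 20.3, K = (0.29247, -23.100). Then |DK| = |K − D| = 23.101.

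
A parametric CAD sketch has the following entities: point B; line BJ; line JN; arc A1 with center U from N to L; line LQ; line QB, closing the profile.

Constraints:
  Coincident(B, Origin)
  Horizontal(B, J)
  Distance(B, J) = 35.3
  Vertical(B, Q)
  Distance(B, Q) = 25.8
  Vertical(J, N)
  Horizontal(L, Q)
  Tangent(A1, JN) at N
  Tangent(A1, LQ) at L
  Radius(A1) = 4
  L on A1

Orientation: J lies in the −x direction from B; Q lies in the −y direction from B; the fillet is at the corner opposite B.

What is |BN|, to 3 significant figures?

41.5

B is at the origin; BJ is horizontal with |BJ| = 35.3 and J on the −x side, so J = (-35.3, 0.00). B and Q share the same x with |BQ| = 25.8 and Q on the −y side, so Q = (0.00, -25.8). The virtual corner opposite B is at (-35.3, -25.8). A1 meets JN tangentially, so UN is at right angles to JN and tangency of A1 to LQ means the radius UL is perpendicular to LQ, with radius 4.0, so the center U sits 4.0 in from both sides at U = (-31.3, -21.8). That places the tangent points at N = (-35.3, -21.8) on JN and L = (-31.3, -25.8) on LQ. Then |BN| = |N − B| = 41.5.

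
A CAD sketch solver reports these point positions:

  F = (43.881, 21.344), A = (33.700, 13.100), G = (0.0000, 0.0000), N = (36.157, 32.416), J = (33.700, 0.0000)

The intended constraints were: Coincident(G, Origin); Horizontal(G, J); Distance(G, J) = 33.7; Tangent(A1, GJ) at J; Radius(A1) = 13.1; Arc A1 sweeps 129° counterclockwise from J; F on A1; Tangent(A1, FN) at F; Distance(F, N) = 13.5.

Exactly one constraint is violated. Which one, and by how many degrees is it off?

Tangent(A1, FN) at F — off by 4.10°.

G = (0.00, 0.00) ✓; G.y = 0.00, J.y = 0.00 ✓; |GJ| = 33.70 ✓; ∠(AJ, JG) = 90.00° ✓; |AJ| = 13.10 ✓; bearing(A→F) − bearing(A→J) = 129.0° ✓; |AF| = 13.10 ✓; ∠(AF, FN) = 94.10° ✗; |FN| = 13.50 ✓.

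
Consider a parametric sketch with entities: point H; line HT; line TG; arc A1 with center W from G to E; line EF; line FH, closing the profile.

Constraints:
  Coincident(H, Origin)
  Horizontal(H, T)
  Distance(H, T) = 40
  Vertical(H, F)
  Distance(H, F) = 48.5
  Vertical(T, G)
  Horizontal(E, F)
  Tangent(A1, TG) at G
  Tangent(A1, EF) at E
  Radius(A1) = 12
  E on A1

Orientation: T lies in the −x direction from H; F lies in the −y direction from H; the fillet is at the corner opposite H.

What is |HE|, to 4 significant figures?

56.00

H is at the origin; HT is horizontal with |HT| = 40.0 and T on the −x side, so T = (-40.00, 0.000). H and F share the same x with |HF| = 48.5 and F on the −y side, so F = (0.000, -48.50). The virtual corner opposite H is at (-40.00, -48.50). Since A1 is tangent to TG there, WG ⟂ TG and A1 meets EF tangentially, so WE is at right angles to EF, with radius 12.0, so the center W sits 12.0 in from both sides at W = (-28.00, -36.50). That places the tangent points at G = (-40.00, -36.50) on TG and E = (-28.00, -48.50) on EF. Then |HE| = |E − H| = 56.00.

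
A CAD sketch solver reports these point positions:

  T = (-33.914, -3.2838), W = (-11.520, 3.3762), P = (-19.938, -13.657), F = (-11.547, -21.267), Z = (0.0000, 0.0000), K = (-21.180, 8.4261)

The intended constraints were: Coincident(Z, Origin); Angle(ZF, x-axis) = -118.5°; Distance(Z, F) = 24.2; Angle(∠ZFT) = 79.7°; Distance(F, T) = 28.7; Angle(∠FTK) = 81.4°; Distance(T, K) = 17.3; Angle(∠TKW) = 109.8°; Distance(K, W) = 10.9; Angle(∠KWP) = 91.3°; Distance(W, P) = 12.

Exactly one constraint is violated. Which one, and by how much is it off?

Distance(W, P) = 12 — off by 7.00.

Z = (0.00, 0.00) ✓; ZF at -118.5° ✓; |ZF| = 24.20 ✓; ∠ZFT = 79.70° ✓; |FT| = 28.70 ✓; ∠FTK = 81.40° ✓; |TK| = 17.30 ✓; ∠TKW = 109.8° ✓; |KW| = 10.90 ✓; ∠KWP = 91.30° ✓; |WP| = 19.00 ✗.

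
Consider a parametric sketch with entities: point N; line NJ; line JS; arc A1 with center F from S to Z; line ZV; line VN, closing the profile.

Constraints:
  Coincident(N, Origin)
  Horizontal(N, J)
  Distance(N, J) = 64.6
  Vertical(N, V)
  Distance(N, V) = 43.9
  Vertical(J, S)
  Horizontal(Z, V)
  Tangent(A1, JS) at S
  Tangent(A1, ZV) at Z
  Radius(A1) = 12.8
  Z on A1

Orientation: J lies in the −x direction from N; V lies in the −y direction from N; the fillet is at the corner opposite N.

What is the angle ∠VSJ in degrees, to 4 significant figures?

101.2°

N is at the origin; N and J share the same y with |NJ| = 64.6 and J on the −x side, so J = (-64.60, 0.000). NV is vertical with |NV| = 43.9 and V on the −y side, so V = (0.000, -43.90). The virtual corner opposite N is at (-64.60, -43.90). Tangency of A1 to JS means the radius FS is perpendicular to JS and since A1 is tangent to ZV there, FZ ⟂ ZV, with radius 12.8, so the center F sits 12.8 in from both sides at F = (-51.80, -31.10). That places the tangent points at S = (-64.60, -31.10) on JS and Z = (-51.80, -43.90) on ZV. Then cos ∠VSJ = SV·SJ / (|SV||SJ|), giving 101.2°.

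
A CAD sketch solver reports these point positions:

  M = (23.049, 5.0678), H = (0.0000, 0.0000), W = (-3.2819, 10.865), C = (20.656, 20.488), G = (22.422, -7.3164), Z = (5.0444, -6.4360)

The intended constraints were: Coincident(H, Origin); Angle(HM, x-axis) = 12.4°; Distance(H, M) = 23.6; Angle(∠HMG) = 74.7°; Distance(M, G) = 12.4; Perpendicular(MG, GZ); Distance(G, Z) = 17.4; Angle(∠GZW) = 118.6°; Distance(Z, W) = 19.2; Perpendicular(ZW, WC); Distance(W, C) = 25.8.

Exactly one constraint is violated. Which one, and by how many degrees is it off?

Perpendicular(ZW, WC) — off by 3.80°.

H = (0.00, 0.00) ✓; HM at 12.40° ✓; |HM| = 23.60 ✓; ∠HMG = 74.70° ✓; |MG| = 12.40 ✓; ∠(MG, GZ) = 90.00° ✓; |GZ| = 17.40 ✓; ∠GZW = 118.6° ✓; |ZW| = 19.20 ✓; ∠(ZW, WC) = 93.80° ✗; |WC| = 25.80 ✓.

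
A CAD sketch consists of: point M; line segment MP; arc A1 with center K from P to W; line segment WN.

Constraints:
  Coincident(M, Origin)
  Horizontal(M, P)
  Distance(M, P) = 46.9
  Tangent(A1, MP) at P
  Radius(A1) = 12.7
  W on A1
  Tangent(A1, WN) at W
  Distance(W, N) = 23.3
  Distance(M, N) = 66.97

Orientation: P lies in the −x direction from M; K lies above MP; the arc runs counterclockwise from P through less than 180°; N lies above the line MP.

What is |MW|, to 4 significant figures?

44.08

M is at the origin; MP is horizontal with |MP| = 46.9 and P on the −x side, so P = (-46.90, 0.000). The tangent condition forces KP to be normal to MP, so K = P + (0, 12.7) = (-46.90, 12.70). Since KW ⟂ WN (tangency), |KN| = √(12.7² + 23.3²) = 26.54 regardless of where W sits on A1. So N lies on both circle(M, 66.97) and circle(K, 26.54); the above-MP intersection is N = (-55.21, 37.90). W is the foot of the tangent from N: W = (-38.21, 21.97).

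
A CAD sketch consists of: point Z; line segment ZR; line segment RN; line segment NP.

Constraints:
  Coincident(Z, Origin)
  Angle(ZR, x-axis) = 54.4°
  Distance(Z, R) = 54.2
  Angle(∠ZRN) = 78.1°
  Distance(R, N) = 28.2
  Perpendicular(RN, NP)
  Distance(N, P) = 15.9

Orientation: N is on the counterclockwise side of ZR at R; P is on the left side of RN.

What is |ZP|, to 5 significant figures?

40.851

∠ZRN = 78.1°, so RN runs at 54.4° + (180° − 78.1°) = 156.30° from the x-axis; with |RN| = 28.2, N = R + 28.2·(cos 156.30°, sin 156.30°) = (5.7294, 55.405). The perpendicularity gives NP at right angles to RN; with |NP| = 15.9 on the left of RN, P = N + 15.9·(-0.40195, -0.91566) = (-0.66159, 40.846). Then |ZP| = |P − Z| = 40.851.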